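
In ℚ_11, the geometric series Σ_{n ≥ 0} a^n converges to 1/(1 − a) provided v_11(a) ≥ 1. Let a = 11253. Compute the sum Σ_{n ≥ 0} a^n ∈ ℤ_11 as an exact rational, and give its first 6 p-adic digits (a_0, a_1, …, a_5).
Σ a^n = 1/(1 − a) = -1/11252;  first 6 digits = (1, 0, 5, 8, 3, 5)

v_11(a) = 2 ≥ 1, so the series converges in ℤ_11 to 1/(1 − a) = 1/(1 − 11253) = -1/11252. Expand this rational in ℤ_11: compute digits iteratively via d_i = x_i mod 11, x_{i+1} = (x_i − d_i)/11. The first 6 digits are (1, 0, 5, 8, 3, 5).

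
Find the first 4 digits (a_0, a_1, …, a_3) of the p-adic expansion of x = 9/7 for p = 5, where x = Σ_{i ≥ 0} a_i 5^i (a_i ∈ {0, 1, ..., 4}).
(a_0, …, a_3) = (2, 2, 1, 4)

v_5(9/7) = 0 (numerator and denominator both coprime to 5), so x ∈ ℤ_5^×. Compute digits iteratively via a_i = x_i mod 5, x_{i+1} = (x_i − a_i)/5, with x_0 = x:
  x_0 = 9/7;  a_0 = 2;  x_1 = (x_0 − 2)/5 = -1/7
  x_1 = -1/7;  a_1 = 2;  x_2 = (x_1 − 2)/5 = -3/7
  x_2 = -3/7;  a_2 = 1;  x_3 = (x_2 − 1)/5 = -2/7
  x_3 = -2/7;  a_3 = 4;  x_4 = (x_3 − 4)/5 = -6/7
Digits: (2, 2, 1, 4).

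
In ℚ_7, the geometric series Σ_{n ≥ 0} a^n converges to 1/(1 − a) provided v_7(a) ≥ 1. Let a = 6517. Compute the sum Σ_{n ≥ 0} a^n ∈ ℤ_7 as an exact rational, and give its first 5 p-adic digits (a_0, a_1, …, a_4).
Σ a^n = 1/(1 − a) = -1/6516;  first 5 digits = (1, 0, 0, 5, 2)

v_7(a) = 3 ≥ 1, so the series converges in ℤ_7 to 1/(1 − a) = 1/(1 − 6517) = -1/6516. Expand this rational in ℤ_7: compute digits iteratively via d_i = x_i mod 7, x_{i+1} = (x_i − d_i)/7. The first 5 digits are (1, 0, 0, 5, 2).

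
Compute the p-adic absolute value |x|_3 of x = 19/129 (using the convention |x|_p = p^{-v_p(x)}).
|19/129|_3 = 3

Step 1 — compute v_3(x) by factoring powers of 3 out of the numerator and denominator: v_3(19/129) = -1. Step 2 — apply |x|_p = p^{-v_p(x)} = 3^{1} = 3.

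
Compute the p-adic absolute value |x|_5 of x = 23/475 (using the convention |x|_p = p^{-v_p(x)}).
|23/475|_5 = 25

Step 1 — compute v_5(x) by factoring powers of 5 out of the numerator and denominator: v_5(23/475) = -2. Step 2 — apply |x|_p = p^{-v_p(x)} = 5^{2} = 25.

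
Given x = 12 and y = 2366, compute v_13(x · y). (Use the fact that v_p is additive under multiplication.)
v_13(28392) = 2

v_p(x) = 0 (factor: 12 = 13^0 · 12); v_p(y) = 2 (factor: 2366 = 13^2 · 14). Additivity: v_p(xy) = v_p(x) + v_p(y) = 0 + 2 = 2. (Direct check: xy = 28392 = 13^2 · (168).)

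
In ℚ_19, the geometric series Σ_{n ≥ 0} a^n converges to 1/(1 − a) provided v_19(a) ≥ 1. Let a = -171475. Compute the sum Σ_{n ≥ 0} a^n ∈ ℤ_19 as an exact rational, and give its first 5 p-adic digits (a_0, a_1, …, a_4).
Σ a^n = 1/(1 − a) = 1/171476;  first 5 digits = (1, 0, 0, 13, 17)

v_19(a) = 3 ≥ 1, so the series converges in ℤ_19 to 1/(1 − a) = 1/(1 − (-171475)) = 1/171476. Expand this rational in ℤ_19: compute digits iteratively via d_i = x_i mod 19, x_{i+1} = (x_i − d_i)/19. The first 5 digits are (1, 0, 0, 13, 17).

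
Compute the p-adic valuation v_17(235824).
v_17(235824) = 3

v_17(n) is the largest exponent k such that 17^k divides n. Factor out: 235824 = 17^3 · 48. (Sign doesn't affect v_p.) So v_17(235824) = 3.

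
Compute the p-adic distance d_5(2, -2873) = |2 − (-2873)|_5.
d_5(2, -2873) = 1/125

Step 1 — x − y = 2 − (-2873) = 2875. Step 2 — v_5(2875) = 3 (factor: 2875 = (5^3 · 23); the sign does not affect v_p). Step 3 — |x − y|_5 = 5^{-3} = 1/125.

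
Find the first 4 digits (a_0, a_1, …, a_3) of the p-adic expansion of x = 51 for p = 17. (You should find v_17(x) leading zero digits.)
(a_0, …, a_3) = (0, 3, 0, 0)

v_17(51) = 1, so a_0 = ... = a_0 = 0. Factor out: x = 17^1 · u with u = 3 a unit in ℤ_17. Expand u iteratively via a_{v+i} = u_i mod 17, u_{i+1} = (u_i − a_{v+i})/17:
  u_0 = 3;  a_1 = 3;  u_1 = (u_0 − 3)/17 = 0
  u_1 = 0;  a_2 = 0;  u_2 = (u_1 − 0)/17 = 0
  u_2 = 0;  a_3 = 0;  u_3 = (u_2 − 0)/17 = 0
Digits: (0, 3, 0, 0).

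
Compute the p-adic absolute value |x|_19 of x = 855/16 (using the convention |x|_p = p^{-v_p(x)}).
|855/16|_19 = 1/19

Step 1 — compute v_19(x) by factoring powers of 19 out of the numerator and denominator: v_19(855/16) = 1. Step 2 — apply |x|_p = p^{-v_p(x)} = 19^{-1} = 1/19.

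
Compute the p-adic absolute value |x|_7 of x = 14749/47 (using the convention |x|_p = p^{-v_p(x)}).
|14749/47|_7 = 1/343

Step 1 — compute v_7(x) by factoring powers of 7 out of the numerator and denominator: v_7(14749/47) = 3. Step 2 — apply |x|_p = p^{-v_p(x)} = 7^{-3} = 1/343.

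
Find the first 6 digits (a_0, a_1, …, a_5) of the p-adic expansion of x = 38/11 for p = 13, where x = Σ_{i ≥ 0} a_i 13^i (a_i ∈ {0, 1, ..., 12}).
(a_0, …, a_5) = (7, 8, 10, 11, 5, 9)

v_13(38/11) = 0 (numerator and denominator both coprime to 13), so x ∈ ℤ_13^×. Compute digits iteratively via a_i = x_i mod 13, x_{i+1} = (x_i − a_i)/13, with x_0 = x:
  x_0 = 38/11;  a_0 = 7;  x_1 = (x_0 − 7)/13 = -3/11
  x_1 = -3/11;  a_1 = 8;  x_2 = (x_1 − 8)/13 = -7/11
  x_2 = -7/11;  a_2 = 10;  x_3 = (x_2 − 10)/13 = -9/11
  x_3 = -9/11;  a_3 = 11;  x_4 = (x_3 − 11)/13 = -10/11
  x_4 = -10/11;  a_4 = 5;  x_5 = (x_4 − 5)/13 = -5/11
  x_5 = -5/11;  a_5 = 9;  x_6 = (x_5 − 9)/13 = -8/11
Digits: (7, 8, 10, 11, 5, 9).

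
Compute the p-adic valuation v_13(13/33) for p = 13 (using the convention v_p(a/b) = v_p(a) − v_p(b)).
v_13(13/33) = 1

Factor powers of 13 from the numerator and denominator of the reduced fraction: 13 = 13^1 · 1 and 33 = 13^0 · 33. Apply v_p(a/b) = v_p(a) − v_p(b): v_13(13/33) = 1 − 0 = 1.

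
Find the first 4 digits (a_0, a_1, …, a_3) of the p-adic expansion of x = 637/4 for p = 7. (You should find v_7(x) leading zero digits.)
(a_0, …, a_3) = (0, 0, 5, 5)

v_7(637/4) = 2, so a_0 = ... = a_1 = 0. Factor out: x = 7^2 · u with u = 13/4 a unit in ℤ_7. Expand u iteratively via a_{v+i} = u_i mod 7, u_{i+1} = (u_i − a_{v+i})/7:
  u_0 = 13/4;  a_2 = 5;  u_1 = (u_0 − 5)/7 = -1/4
  u_1 = -1/4;  a_3 = 5;  u_2 = (u_1 − 5)/7 = -3/4
Digits: (0, 0, 5, 5).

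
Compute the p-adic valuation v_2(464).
v_2(464) = 4

v_2(n) is the largest exponent k such that 2^k divides n. Factor out: 464 = 2^4 · 29. (Sign doesn't affect v_p.) So v_2(464) = 4.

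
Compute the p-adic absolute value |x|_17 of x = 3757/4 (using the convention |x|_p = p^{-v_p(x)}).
|3757/4|_17 = 1/289

Step 1 — compute v_17(x) by factoring powers of 17 out of the numerator and denominator: v_17(3757/4) = 2. Step 2 — apply |x|_p = p^{-v_p(x)} = 17^{-2} = 1/289.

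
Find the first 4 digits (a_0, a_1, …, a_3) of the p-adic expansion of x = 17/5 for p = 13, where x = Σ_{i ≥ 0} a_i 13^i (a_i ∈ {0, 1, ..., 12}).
(a_0, …, a_3) = (6, 5, 10, 7)

v_13(17/5) = 0 (numerator and denominator both coprime to 13), so x ∈ ℤ_13^×. Compute digits iteratively via a_i = x_i mod 13, x_{i+1} = (x_i − a_i)/13, with x_0 = x:
  x_0 = 17/5;  a_0 = 6;  x_1 = (x_0 − 6)/13 = -1/5
  x_1 = -1/5;  a_1 = 5;  x_2 = (x_1 − 5)/13 = -2/5
  x_2 = -2/5;  a_2 = 10;  x_3 = (x_2 − 10)/13 = -4/5
  x_3 = -4/5;  a_3 = 7;  x_4 = (x_3 − 7)/13 = -3/5
Digits: (6, 5, 10, 7).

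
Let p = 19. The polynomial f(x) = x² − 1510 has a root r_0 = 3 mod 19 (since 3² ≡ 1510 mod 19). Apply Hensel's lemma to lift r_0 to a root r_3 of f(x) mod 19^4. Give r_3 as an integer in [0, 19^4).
r_3 = 45679 (mod 130321)

Hensel's recurrence: r_{i+1} = r_i − f(r_i)·(f′(r_i))^{-1} mod 19^{i+2}, with f′(x) = 2x. Iterate:
  r_0 = 3 (mod 19)
  r_1 = 193 (mod 361)
  r_2 = 4525 (mod 6859)
  r_3 = 45679 (mod 130321)
Final: r_3 = 45679, and one checks f(r_3) ≡ 0 mod 19^4.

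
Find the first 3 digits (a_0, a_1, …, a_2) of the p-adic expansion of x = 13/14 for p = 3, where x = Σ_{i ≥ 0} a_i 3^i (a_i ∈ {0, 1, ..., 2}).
(a_0, …, a_2) = (2, 2, 2)

v_3(13/14) = 0 (numerator and denominator both coprime to 3), so x ∈ ℤ_3^×. Compute digits iteratively via a_i = x_i mod 3, x_{i+1} = (x_i − a_i)/3, with x_0 = x:
  x_0 = 13/14;  a_0 = 2;  x_1 = (x_0 − 2)/3 = -5/14
  x_1 = -5/14;  a_1 = 2;  x_2 = (x_1 − 2)/3 = -11/14
  x_2 = -11/14;  a_2 = 2;  x_3 = (x_2 − 2)/3 = -13/14
Digits: (2, 2, 2).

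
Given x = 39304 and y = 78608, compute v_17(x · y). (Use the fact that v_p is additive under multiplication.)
v_17(3089608832) = 6

v_p(x) = 3 (factor: 39304 = 17^3 · 8); v_p(y) = 3 (factor: 78608 = 17^3 · 16). Additivity: v_p(xy) = v_p(x) + v_p(y) = 3 + 3 = 6. (Direct check: xy = 3089608832 = 17^6 · (128).)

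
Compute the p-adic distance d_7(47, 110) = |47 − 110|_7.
d_7(47, 110) = 1/7

Step 1 — x − y = 47 − 110 = -63. Step 2 — v_7(-63) = 1 (factor: -63 = −(7^1 · 9); the sign does not affect v_p). Step 3 — |x − y|_7 = 7^{-1} = 1/7.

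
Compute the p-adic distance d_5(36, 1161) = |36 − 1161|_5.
d_5(36, 1161) = 1/125

Step 1 — x − y = 36 − 1161 = -1125. Step 2 — v_5(-1125) = 3 (factor: -1125 = −(5^3 · 9); the sign does not affect v_p). Step 3 — |x − y|_5 = 5^{-3} = 1/125.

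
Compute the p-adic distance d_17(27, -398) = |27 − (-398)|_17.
d_17(27, -398) = 1/17

Step 1 — x − y = 27 − (-398) = 425. Step 2 — v_17(425) = 1 (factor: 425 = (17^1 · 25); the sign does not affect v_p). Step 3 — |x − y|_17 = 17^{-1} = 1/17.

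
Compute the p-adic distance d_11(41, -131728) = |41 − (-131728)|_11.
d_11(41, -131728) = 1/14641

Step 1 — x − y = 41 − (-131728) = 131769. Step 2 — v_11(131769) = 4 (factor: 131769 = (11^4 · 9); the sign does not affect v_p). Step 3 — |x − y|_11 = 11^{-4} = 1/14641.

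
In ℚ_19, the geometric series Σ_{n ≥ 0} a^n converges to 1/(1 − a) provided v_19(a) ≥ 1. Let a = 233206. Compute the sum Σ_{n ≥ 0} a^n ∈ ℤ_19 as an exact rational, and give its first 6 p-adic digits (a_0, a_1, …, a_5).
Σ a^n = 1/(1 − a) = -1/233205;  first 6 digits = (1, 0, 0, 15, 1, 0)

v_19(a) = 3 ≥ 1, so the series converges in ℤ_19 to 1/(1 − a) = 1/(1 − 233206) = -1/233205. Expand this rational in ℤ_19: compute digits iteratively via d_i = x_i mod 19, x_{i+1} = (x_i − d_i)/19. The first 6 digits are (1, 0, 0, 15, 1, 0).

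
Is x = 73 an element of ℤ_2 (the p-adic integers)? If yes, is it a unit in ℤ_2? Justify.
x ∈ ℤ_2^× (unit); v_2(x) = 0

ℤ_2 = {x ∈ ℚ_2 : v_2(x) ≥ 0} and ℤ_2^× = {x ∈ ℤ_2 : v_2(x) = 0}. Here v_2(73) = v_2(num) − v_2(den) = 0; compare against these criteria.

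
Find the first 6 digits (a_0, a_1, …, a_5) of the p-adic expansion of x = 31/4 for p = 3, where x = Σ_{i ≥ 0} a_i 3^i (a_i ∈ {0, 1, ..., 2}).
(a_0, …, a_5) = (1, 0, 0, 1, 2, 0)

v_3(31/4) = 0 (numerator and denominator both coprime to 3), so x ∈ ℤ_3^×. Compute digits iteratively via a_i = x_i mod 3, x_{i+1} = (x_i − a_i)/3, with x_0 = x:
  x_0 = 31/4;  a_0 = 1;  x_1 = (x_0 − 1)/3 = 9/4
  x_1 = 9/4;  a_1 = 0;  x_2 = (x_1 − 0)/3 = 3/4
  x_2 = 3/4;  a_2 = 0;  x_3 = (x_2 − 0)/3 = 1/4
  x_3 = 1/4;  a_3 = 1;  x_4 = (x_3 − 1)/3 = -1/4
  x_4 = -1/4;  a_4 = 2;  x_5 = (x_4 − 2)/3 = -3/4
  x_5 = -3/4;  a_5 = 0;  x_6 = (x_5 − 0)/3 = -1/4
Digits: (1, 0, 0, 1, 2, 0).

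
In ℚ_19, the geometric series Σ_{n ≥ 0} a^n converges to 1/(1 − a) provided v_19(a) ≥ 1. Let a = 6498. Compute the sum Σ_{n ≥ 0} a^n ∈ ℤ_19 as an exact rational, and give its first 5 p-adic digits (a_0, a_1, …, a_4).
Σ a^n = 1/(1 − a) = -1/6497;  first 5 digits = (1, 0, 18, 0, 1)

v_19(a) = 2 ≥ 1, so the series converges in ℤ_19 to 1/(1 − a) = 1/(1 − 6498) = -1/6497. Expand this rational in ℤ_19: compute digits iteratively via d_i = x_i mod 19, x_{i+1} = (x_i − d_i)/19. The first 5 digits are (1, 0, 18, 0, 1).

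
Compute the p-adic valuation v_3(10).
v_3(10) = 0

v_3(n) is the largest exponent k such that 3^k divides n. Factor out: 10 = 3^0 · 10. (Sign doesn't affect v_p.) So v_3(10) = 0.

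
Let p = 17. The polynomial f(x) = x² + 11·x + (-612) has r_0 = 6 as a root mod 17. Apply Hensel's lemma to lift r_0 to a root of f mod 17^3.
r_2 = 3559 (mod 4913)

Hensel: r_{i+1} = r_i − f(r_i)·(f′(r_i))^{-1} mod 17^{i+2}, f′(x) = 2x + 11. Iterate:
  r_0 = 6 (mod 17)
  r_1 = 91 (mod 289)
  r_2 = 3559 (mod 4913)
Final: r = 3559 satisfies f(r) ≡ 0 mod 17^3.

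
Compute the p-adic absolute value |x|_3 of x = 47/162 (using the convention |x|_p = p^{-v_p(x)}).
|47/162|_3 = 81

Step 1 — compute v_3(x) by factoring powers of 3 out of the numerator and denominator: v_3(47/162) = -4. Step 2 — apply |x|_p = p^{-v_p(x)} = 3^{4} = 81.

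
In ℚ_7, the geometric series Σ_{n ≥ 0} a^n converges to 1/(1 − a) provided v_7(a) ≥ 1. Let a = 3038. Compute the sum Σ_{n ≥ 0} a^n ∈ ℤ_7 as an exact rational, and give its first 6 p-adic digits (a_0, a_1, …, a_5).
Σ a^n = 1/(1 − a) = -1/3037;  first 6 digits = (1, 0, 6, 1, 2, 3)

v_7(a) = 2 ≥ 1, so the series converges in ℤ_7 to 1/(1 − a) = 1/(1 − 3038) = -1/3037. Expand this rational in ℤ_7: compute digits iteratively via d_i = x_i mod 7, x_{i+1} = (x_i − d_i)/7. The first 6 digits are (1, 0, 6, 1, 2, 3).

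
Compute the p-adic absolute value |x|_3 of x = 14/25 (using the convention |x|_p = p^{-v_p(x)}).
|14/25|_3 = 1

Step 1 — compute v_3(x) by factoring powers of 3 out of the numerator and denominator: v_3(14/25) = 0. Step 2 — apply |x|_p = p^{-v_p(x)} = 3^{0} = 1.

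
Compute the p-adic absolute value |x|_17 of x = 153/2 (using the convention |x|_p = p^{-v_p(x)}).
|153/2|_17 = 1/17

Step 1 — compute v_17(x) by factoring powers of 17 out of the numerator and denominator: v_17(153/2) = 1. Step 2 — apply |x|_p = p^{-v_p(x)} = 17^{-1} = 1/17.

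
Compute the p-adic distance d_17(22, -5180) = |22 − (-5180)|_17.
d_17(22, -5180) = 1/289

Step 1 — x − y = 22 − (-5180) = 5202. Step 2 — v_17(5202) = 2 (factor: 5202 = (17^2 · 18); the sign does not affect v_p). Step 3 — |x − y|_17 = 17^{-2} = 1/289.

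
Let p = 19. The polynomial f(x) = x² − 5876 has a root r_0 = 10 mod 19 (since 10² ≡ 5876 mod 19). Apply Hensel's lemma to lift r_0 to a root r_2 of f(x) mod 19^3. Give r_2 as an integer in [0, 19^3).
r_2 = 5786 (mod 6859)

Hensel's recurrence: r_{i+1} = r_i − f(r_i)·(f′(r_i))^{-1} mod 19^{i+2}, with f′(x) = 2x. Iterate:
  r_0 = 10 (mod 19)
  r_1 = 10 (mod 361)
  r_2 = 5786 (mod 6859)
Final: r_2 = 5786, and one checks f(r_2) ≡ 0 mod 19^3.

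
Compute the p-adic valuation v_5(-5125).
v_5(-5125) = 3

v_5(n) is the largest exponent k such that 5^k divides n. Factor out: -5125 = -5^3 · 41. (Sign doesn't affect v_p.) So v_5(-5125) = 3.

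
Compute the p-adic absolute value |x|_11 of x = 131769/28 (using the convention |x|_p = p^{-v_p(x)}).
|131769/28|_11 = 1/14641

Step 1 — compute v_11(x) by factoring powers of 11 out of the numerator and denominator: v_11(131769/28) = 4. Step 2 — apply |x|_p = p^{-v_p(x)} = 11^{-4} = 1/14641.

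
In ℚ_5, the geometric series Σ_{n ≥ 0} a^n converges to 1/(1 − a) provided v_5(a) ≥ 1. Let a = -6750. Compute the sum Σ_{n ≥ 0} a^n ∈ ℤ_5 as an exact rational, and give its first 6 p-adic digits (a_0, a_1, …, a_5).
Σ a^n = 1/(1 − a) = 1/6751;  first 6 digits = (1, 0, 0, 1, 4, 2)

v_5(a) = 3 ≥ 1, so the series converges in ℤ_5 to 1/(1 − a) = 1/(1 − (-6750)) = 1/6751. Expand this rational in ℤ_5: compute digits iteratively via d_i = x_i mod 5, x_{i+1} = (x_i − d_i)/5. The first 6 digits are (1, 0, 0, 1, 4, 2).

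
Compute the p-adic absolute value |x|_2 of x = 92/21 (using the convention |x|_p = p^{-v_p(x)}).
|92/21|_2 = 1/4

Step 1 — compute v_2(x) by factoring powers of 2 out of the numerator and denominator: v_2(92/21) = 2. Step 2 — apply |x|_p = p^{-v_p(x)} = 2^{-2} = 1/4.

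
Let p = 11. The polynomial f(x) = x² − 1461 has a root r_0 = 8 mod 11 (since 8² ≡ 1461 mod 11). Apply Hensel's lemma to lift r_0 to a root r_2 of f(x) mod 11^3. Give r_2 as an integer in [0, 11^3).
r_2 = 1086 (mod 1331)

Hensel's recurrence: r_{i+1} = r_i − f(r_i)·(f′(r_i))^{-1} mod 11^{i+2}, with f′(x) = 2x. Iterate:
  r_0 = 8 (mod 11)
  r_1 = 118 (mod 121)
  r_2 = 1086 (mod 1331)
Final: r_2 = 1086, and one checks f(r_2) ≡ 0 mod 11^3.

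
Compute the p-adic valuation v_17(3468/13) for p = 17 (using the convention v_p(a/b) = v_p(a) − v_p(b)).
v_17(3468/13) = 2

Factor powers of 17 from the numerator and denominator of the reduced fraction: 3468 = 17^2 · 12 and 13 = 17^0 · 13. Apply v_p(a/b) = v_p(a) − v_p(b): v_17(3468/13) = 2 − 0 = 2.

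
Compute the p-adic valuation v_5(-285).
v_5(-285) = 1

v_5(n) is the largest exponent k such that 5^k divides n. Factor out: -285 = -5^1 · 57. (Sign doesn't affect v_p.) So v_5(-285) = 1.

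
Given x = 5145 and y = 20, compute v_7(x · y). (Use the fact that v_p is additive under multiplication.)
v_7(102900) = 3

v_p(x) = 3 (factor: 5145 = 7^3 · 15); v_p(y) = 0 (factor: 20 = 7^0 · 20). Additivity: v_p(xy) = v_p(x) + v_p(y) = 3 + 0 = 3. (Direct check: xy = 102900 = 7^3 · (300).)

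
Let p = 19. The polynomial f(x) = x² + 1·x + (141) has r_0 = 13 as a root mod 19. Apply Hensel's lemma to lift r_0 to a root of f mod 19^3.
r_2 = 1191 (mod 6859)

Hensel: r_{i+1} = r_i − f(r_i)·(f′(r_i))^{-1} mod 19^{i+2}, f′(x) = 2x + 1. Iterate:
  r_0 = 13 (mod 19)
  r_1 = 108 (mod 361)
  r_2 = 1191 (mod 6859)
Final: r = 1191 satisfies f(r) ≡ 0 mod 19^3.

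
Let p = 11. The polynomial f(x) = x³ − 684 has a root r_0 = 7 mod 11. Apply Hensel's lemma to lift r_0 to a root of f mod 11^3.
r_2 = 546 (mod 1331)

Hensel: r_{i+1} = r_i − f(r_i)/f′(r_i) mod 11^{i+2}, where f′(x) = 3x². Iterate:
  r_0 = 7 (mod 11)
  r_1 = 62 (mod 121)
  r_2 = 546 (mod 1331)
Final: r = 546 with f(r) ≡ 0 mod 11^3.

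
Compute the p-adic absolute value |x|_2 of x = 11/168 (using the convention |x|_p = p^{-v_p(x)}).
|11/168|_2 = 8

Step 1 — compute v_2(x) by factoring powers of 2 out of the numerator and denominator: v_2(11/168) = -3. Step 2 — apply |x|_p = p^{-v_p(x)} = 2^{3} = 8.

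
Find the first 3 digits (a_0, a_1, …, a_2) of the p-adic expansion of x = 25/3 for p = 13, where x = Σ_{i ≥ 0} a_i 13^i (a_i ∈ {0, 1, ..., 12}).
(a_0, …, a_2) = (4, 9, 8)

v_13(25/3) = 0 (numerator and denominator both coprime to 13), so x ∈ ℤ_13^×. Compute digits iteratively via a_i = x_i mod 13, x_{i+1} = (x_i − a_i)/13, with x_0 = x:
  x_0 = 25/3;  a_0 = 4;  x_1 = (x_0 − 4)/13 = 1/3
  x_1 = 1/3;  a_1 = 9;  x_2 = (x_1 − 9)/13 = -2/3
  x_2 = -2/3;  a_2 = 8;  x_3 = (x_2 − 8)/13 = -2/3
Digits: (4, 9, 8).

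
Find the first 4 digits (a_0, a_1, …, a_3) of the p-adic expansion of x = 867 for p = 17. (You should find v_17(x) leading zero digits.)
(a_0, …, a_3) = (0, 0, 3, 0)

v_17(867) = 2, so a_0 = ... = a_1 = 0. Factor out: x = 17^2 · u with u = 3 a unit in ℤ_17. Expand u iteratively via a_{v+i} = u_i mod 17, u_{i+1} = (u_i − a_{v+i})/17:
  u_0 = 3;  a_2 = 3;  u_1 = (u_0 − 3)/17 = 0
  u_1 = 0;  a_3 = 0;  u_2 = (u_1 − 0)/17 = 0
Digits: (0, 0, 3, 0).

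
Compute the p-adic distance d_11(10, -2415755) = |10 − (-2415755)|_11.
d_11(10, -2415755) = 1/161051

Step 1 — x − y = 10 − (-2415755) = 2415765. Step 2 — v_11(2415765) = 5 (factor: 2415765 = (11^5 · 15); the sign does not affect v_p). Step 3 — |x − y|_11 = 11^{-5} = 1/161051.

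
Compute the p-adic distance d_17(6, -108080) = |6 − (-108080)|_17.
d_17(6, -108080) = 1/4913

Step 1 — x − y = 6 − (-108080) = 108086. Step 2 — v_17(108086) = 3 (factor: 108086 = (17^3 · 22); the sign does not affect v_p). Step 3 — |x − y|_17 = 17^{-3} = 1/4913.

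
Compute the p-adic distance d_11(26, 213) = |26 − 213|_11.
d_11(26, 213) = 1/11

Step 1 — x − y = 26 − 213 = -187. Step 2 — v_11(-187) = 1 (factor: -187 = −(11^1 · 17); the sign does not affect v_p). Step 3 — |x − y|_11 = 11^{-1} = 1/11.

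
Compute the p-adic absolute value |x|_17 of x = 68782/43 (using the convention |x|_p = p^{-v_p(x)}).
|68782/43|_17 = 1/4913

Step 1 — compute v_17(x) by factoring powers of 17 out of the numerator and denominator: v_17(68782/43) = 3. Step 2 — apply |x|_p = p^{-v_p(x)} = 17^{-3} = 1/4913.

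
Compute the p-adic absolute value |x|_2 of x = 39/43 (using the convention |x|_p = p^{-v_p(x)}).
|39/43|_2 = 1

Step 1 — compute v_2(x) by factoring powers of 2 out of the numerator and denominator: v_2(39/43) = 0. Step 2 — apply |x|_p = p^{-v_p(x)} = 2^{0} = 1.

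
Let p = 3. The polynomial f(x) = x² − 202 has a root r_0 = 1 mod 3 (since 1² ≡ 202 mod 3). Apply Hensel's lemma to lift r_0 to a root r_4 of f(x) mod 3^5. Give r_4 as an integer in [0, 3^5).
r_4 = 151 (mod 243)

Hensel's recurrence: r_{i+1} = r_i − f(r_i)·(f′(r_i))^{-1} mod 3^{i+2}, with f′(x) = 2x. Iterate:
  r_0 = 1 (mod 3)
  r_1 = 7 (mod 9)
  r_2 = 16 (mod 27)
  r_3 = 70 (mod 81)
  r_4 = 151 (mod 243)
Final: r_4 = 151, and one checks f(r_4) ≡ 0 mod 3^5.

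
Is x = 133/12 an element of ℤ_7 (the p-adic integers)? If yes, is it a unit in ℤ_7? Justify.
x ∈ ℤ_7 but not a unit; v_7(x) = 1 > 0

ℤ_7 = {x ∈ ℚ_7 : v_7(x) ≥ 0} and ℤ_7^× = {x ∈ ℤ_7 : v_7(x) = 0}. Here v_7(133/12) = v_7(num) − v_7(den) = 1; compare against these criteria.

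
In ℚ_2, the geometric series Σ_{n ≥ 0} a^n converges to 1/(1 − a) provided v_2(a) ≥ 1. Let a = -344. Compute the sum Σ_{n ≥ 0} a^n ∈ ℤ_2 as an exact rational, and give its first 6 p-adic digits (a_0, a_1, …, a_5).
Σ a^n = 1/(1 − a) = 1/345;  first 6 digits = (1, 0, 0, 1, 0, 1)

v_2(a) = 3 ≥ 1, so the series converges in ℤ_2 to 1/(1 − a) = 1/(1 − (-344)) = 1/345. Expand this rational in ℤ_2: compute digits iteratively via d_i = x_i mod 2, x_{i+1} = (x_i − d_i)/2. The first 6 digits are (1, 0, 0, 1, 0, 1).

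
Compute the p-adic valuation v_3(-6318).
v_3(-6318) = 5

v_3(n) is the largest exponent k such that 3^k divides n. Factor out: -6318 = -3^5 · 26. (Sign doesn't affect v_p.) So v_3(-6318) = 5.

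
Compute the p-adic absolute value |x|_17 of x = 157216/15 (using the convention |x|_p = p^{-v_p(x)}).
|157216/15|_17 = 1/4913

Step 1 — compute v_17(x) by factoring powers of 17 out of the numerator and denominator: v_17(157216/15) = 3. Step 2 — apply |x|_p = p^{-v_p(x)} = 17^{-3} = 1/4913.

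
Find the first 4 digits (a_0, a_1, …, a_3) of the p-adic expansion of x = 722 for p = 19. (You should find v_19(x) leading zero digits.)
(a_0, …, a_3) = (0, 0, 2, 0)

v_19(722) = 2, so a_0 = ... = a_1 = 0. Factor out: x = 19^2 · u with u = 2 a unit in ℤ_19. Expand u iteratively via a_{v+i} = u_i mod 19, u_{i+1} = (u_i − a_{v+i})/19:
  u_0 = 2;  a_2 = 2;  u_1 = (u_0 − 2)/19 = 0
  u_1 = 0;  a_3 = 0;  u_2 = (u_1 − 0)/19 = 0
Digits: (0, 0, 2, 0).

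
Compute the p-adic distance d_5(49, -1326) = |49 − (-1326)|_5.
d_5(49, -1326) = 1/125

Step 1 — x − y = 49 − (-1326) = 1375. Step 2 — v_5(1375) = 3 (factor: 1375 = (5^3 · 11); the sign does not affect v_p). Step 3 — |x − y|_5 = 5^{-3} = 1/125.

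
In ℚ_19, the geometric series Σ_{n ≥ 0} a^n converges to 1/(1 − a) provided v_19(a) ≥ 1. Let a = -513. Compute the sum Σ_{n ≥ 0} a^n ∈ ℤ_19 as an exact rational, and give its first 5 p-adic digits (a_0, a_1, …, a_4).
Σ a^n = 1/(1 − a) = 1/514;  first 5 digits = (1, 11, 5, 1, 3)

v_19(a) = 1 ≥ 1, so the series converges in ℤ_19 to 1/(1 − a) = 1/(1 − (-513)) = 1/514. Expand this rational in ℤ_19: compute digits iteratively via d_i = x_i mod 19, x_{i+1} = (x_i − d_i)/19. The first 5 digits are (1, 11, 5, 1, 3).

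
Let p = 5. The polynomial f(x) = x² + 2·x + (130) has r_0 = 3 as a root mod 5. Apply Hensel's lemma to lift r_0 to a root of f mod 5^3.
r_2 = 113 (mod 125)

Hensel: r_{i+1} = r_i − f(r_i)·(f′(r_i))^{-1} mod 5^{i+2}, f′(x) = 2x + 2. Iterate:
  r_0 = 3 (mod 5)
  r_1 = 13 (mod 25)
  r_2 = 113 (mod 125)
Final: r = 113 satisfies f(r) ≡ 0 mod 5^3.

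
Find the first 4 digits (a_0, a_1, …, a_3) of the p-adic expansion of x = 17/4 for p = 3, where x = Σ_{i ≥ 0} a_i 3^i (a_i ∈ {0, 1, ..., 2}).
(a_0, …, a_3) = (2, 0, 1, 2)

v_3(17/4) = 0 (numerator and denominator both coprime to 3), so x ∈ ℤ_3^×. Compute digits iteratively via a_i = x_i mod 3, x_{i+1} = (x_i − a_i)/3, with x_0 = x:
  x_0 = 17/4;  a_0 = 2;  x_1 = (x_0 − 2)/3 = 3/4
  x_1 = 3/4;  a_1 = 0;  x_2 = (x_1 − 0)/3 = 1/4
  x_2 = 1/4;  a_2 = 1;  x_3 = (x_2 − 1)/3 = -1/4
  x_3 = -1/4;  a_3 = 2;  x_4 = (x_3 − 2)/3 = -3/4
Digits: (2, 0, 1, 2).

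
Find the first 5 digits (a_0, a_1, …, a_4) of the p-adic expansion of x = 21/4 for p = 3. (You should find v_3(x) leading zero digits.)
(a_0, …, a_4) = (0, 1, 1, 2, 0)

v_3(21/4) = 1, so a_0 = ... = a_0 = 0. Factor out: x = 3^1 · u with u = 7/4 a unit in ℤ_3. Expand u iteratively via a_{v+i} = u_i mod 3, u_{i+1} = (u_i − a_{v+i})/3:
  u_0 = 7/4;  a_1 = 1;  u_1 = (u_0 − 1)/3 = 1/4
  u_1 = 1/4;  a_2 = 1;  u_2 = (u_1 − 1)/3 = -1/4
  u_2 = -1/4;  a_3 = 2;  u_3 = (u_2 − 2)/3 = -3/4
  u_3 = -3/4;  a_4 = 0;  u_4 = (u_3 − 0)/3 = -1/4
Digits: (0, 1, 1, 2, 0).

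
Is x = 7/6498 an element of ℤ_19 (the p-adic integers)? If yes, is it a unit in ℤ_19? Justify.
x ∉ ℤ_19 (v_19(x) = -2 < 0)

ℤ_19 = {x ∈ ℚ_19 : v_19(x) ≥ 0} and ℤ_19^× = {x ∈ ℤ_19 : v_19(x) = 0}. Here v_19(7/6498) = v_19(num) − v_19(den) = -2; compare against these criteria.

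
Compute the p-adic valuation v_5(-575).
v_5(-575) = 2

v_5(n) is the largest exponent k such that 5^k divides n. Factor out: -575 = -5^2 · 23. (Sign doesn't affect v_p.) So v_5(-575) = 2.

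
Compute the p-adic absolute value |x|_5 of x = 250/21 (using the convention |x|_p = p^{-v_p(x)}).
|250/21|_5 = 1/125

Step 1 — compute v_5(x) by factoring powers of 5 out of the numerator and denominator: v_5(250/21) = 3. Step 2 — apply |x|_p = p^{-v_p(x)} = 5^{-3} = 1/125.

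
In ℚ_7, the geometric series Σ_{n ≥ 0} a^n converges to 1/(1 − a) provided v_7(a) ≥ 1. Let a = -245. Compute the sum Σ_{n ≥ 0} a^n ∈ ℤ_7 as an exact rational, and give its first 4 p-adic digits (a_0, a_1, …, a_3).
Σ a^n = 1/(1 − a) = 1/246;  first 4 digits = (1, 0, 2, 6)

v_7(a) = 2 ≥ 1, so the series converges in ℤ_7 to 1/(1 − a) = 1/(1 − (-245)) = 1/246. Expand this rational in ℤ_7: compute digits iteratively via d_i = x_i mod 7, x_{i+1} = (x_i − d_i)/7. The first 4 digits are (1, 0, 2, 6).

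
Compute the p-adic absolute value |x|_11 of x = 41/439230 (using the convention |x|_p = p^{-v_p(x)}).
|41/439230|_11 = 14641

Step 1 — compute v_11(x) by factoring powers of 11 out of the numerator and denominator: v_11(41/439230) = -4. Step 2 — apply |x|_p = p^{-v_p(x)} = 11^{4} = 14641.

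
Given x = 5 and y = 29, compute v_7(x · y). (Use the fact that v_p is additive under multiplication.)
v_7(145) = 0

v_p(x) = 0 (factor: 5 = 7^0 · 5); v_p(y) = 0 (factor: 29 = 7^0 · 29). Additivity: v_p(xy) = v_p(x) + v_p(y) = 0 + 0 = 0. (Direct check: xy = 145 = 7^0 · (145).)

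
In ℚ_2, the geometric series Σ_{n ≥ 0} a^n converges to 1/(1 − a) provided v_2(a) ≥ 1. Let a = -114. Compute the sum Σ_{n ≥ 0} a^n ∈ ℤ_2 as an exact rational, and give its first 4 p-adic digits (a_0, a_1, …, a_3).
Σ a^n = 1/(1 − a) = 1/115;  first 4 digits = (1, 1, 0, 1)

v_2(a) = 1 ≥ 1, so the series converges in ℤ_2 to 1/(1 − a) = 1/(1 − (-114)) = 1/115. Expand this rational in ℤ_2: compute digits iteratively via d_i = x_i mod 2, x_{i+1} = (x_i − d_i)/2. The first 4 digits are (1, 1, 0, 1).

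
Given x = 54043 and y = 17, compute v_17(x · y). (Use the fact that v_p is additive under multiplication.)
v_17(918731) = 4

v_p(x) = 3 (factor: 54043 = 17^3 · 11); v_p(y) = 1 (factor: 17 = 17^1 · 1). Additivity: v_p(xy) = v_p(x) + v_p(y) = 3 + 1 = 4. (Direct check: xy = 918731 = 17^4 · (11).)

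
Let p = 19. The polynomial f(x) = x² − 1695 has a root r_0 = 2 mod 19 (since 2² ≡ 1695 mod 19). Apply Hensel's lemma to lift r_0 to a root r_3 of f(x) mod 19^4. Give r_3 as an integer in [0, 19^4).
r_3 = 54665 (mod 130321)

Hensel's recurrence: r_{i+1} = r_i − f(r_i)·(f′(r_i))^{-1} mod 19^{i+2}, with f′(x) = 2x. Iterate:
  r_0 = 2 (mod 19)
  r_1 = 154 (mod 361)
  r_2 = 6652 (mod 6859)
  r_3 = 54665 (mod 130321)
Final: r_3 = 54665, and one checks f(r_3) ≡ 0 mod 19^4.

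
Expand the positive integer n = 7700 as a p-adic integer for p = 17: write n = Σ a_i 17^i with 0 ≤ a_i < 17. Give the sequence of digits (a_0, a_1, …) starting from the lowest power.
(a_0, a_1, …) = (16, 10, 9, 1)

Repeated division by 17 gives the digits low-to-high: 7700 = 16 + 10·17^1 + 9·17^2 + 1·17^3. Digit sequence: (16, 10, 9, 1).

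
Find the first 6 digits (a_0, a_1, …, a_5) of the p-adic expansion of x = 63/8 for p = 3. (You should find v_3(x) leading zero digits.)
(a_0, …, a_5) = (0, 0, 2, 0, 1, 0)

v_3(63/8) = 2, so a_0 = ... = a_1 = 0. Factor out: x = 3^2 · u with u = 7/8 a unit in ℤ_3. Expand u iteratively via a_{v+i} = u_i mod 3, u_{i+1} = (u_i − a_{v+i})/3:
  u_0 = 7/8;  a_2 = 2;  u_1 = (u_0 − 2)/3 = -3/8
  u_1 = -3/8;  a_3 = 0;  u_2 = (u_1 − 0)/3 = -1/8
  u_2 = -1/8;  a_4 = 1;  u_3 = (u_2 − 1)/3 = -3/8
  u_3 = -3/8;  a_5 = 0;  u_4 = (u_3 − 0)/3 = -1/8
Digits: (0, 0, 2, 0, 1, 0).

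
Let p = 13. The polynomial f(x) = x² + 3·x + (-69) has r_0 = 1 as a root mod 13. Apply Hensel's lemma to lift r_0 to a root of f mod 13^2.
r_1 = 14 (mod 169)

Hensel: r_{i+1} = r_i − f(r_i)·(f′(r_i))^{-1} mod 13^{i+2}, f′(x) = 2x + 3. Iterate:
  r_0 = 1 (mod 13)
  r_1 = 14 (mod 169)
Final: r = 14 satisfies f(r) ≡ 0 mod 13^2.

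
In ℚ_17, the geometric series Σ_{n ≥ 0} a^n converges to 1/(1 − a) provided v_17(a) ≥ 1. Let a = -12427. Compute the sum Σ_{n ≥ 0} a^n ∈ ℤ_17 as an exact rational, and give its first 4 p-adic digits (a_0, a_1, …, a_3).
Σ a^n = 1/(1 − a) = 1/12428;  first 4 digits = (1, 0, 8, 14)

v_17(a) = 2 ≥ 1, so the series converges in ℤ_17 to 1/(1 − a) = 1/(1 − (-12427)) = 1/12428. Expand this rational in ℤ_17: compute digits iteratively via d_i = x_i mod 17, x_{i+1} = (x_i − d_i)/17. The first 4 digits are (1, 0, 8, 14).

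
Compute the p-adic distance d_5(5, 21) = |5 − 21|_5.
d_5(5, 21) = 1

Step 1 — x − y = 5 − 21 = -16. Step 2 — v_5(-16) = 0 (factor: -16 = −(5^0 · 16); the sign does not affect v_p). Step 3 — |x − y|_5 = 5^{0} = 1.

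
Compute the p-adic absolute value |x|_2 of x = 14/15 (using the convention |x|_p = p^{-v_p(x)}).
|14/15|_2 = 1/2

Step 1 — compute v_2(x) by factoring powers of 2 out of the numerator and denominator: v_2(14/15) = 1. Step 2 — apply |x|_p = p^{-v_p(x)} = 2^{-1} = 1/2.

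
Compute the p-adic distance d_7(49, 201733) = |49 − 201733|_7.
d_7(49, 201733) = 1/16807

Step 1 — x − y = 49 − 201733 = -201684. Step 2 — v_7(-201684) = 5 (factor: -201684 = −(7^5 · 12); the sign does not affect v_p). Step 3 — |x − y|_7 = 7^{-5} = 1/16807.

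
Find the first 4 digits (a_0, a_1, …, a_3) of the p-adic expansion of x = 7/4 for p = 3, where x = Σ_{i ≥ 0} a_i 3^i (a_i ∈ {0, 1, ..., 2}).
(a_0, …, a_3) = (1, 1, 2, 0)

v_3(7/4) = 0 (numerator and denominator both coprime to 3), so x ∈ ℤ_3^×. Compute digits iteratively via a_i = x_i mod 3, x_{i+1} = (x_i − a_i)/3, with x_0 = x:
  x_0 = 7/4;  a_0 = 1;  x_1 = (x_0 − 1)/3 = 1/4
  x_1 = 1/4;  a_1 = 1;  x_2 = (x_1 − 1)/3 = -1/4
  x_2 = -1/4;  a_2 = 2;  x_3 = (x_2 − 2)/3 = -3/4
  x_3 = -3/4;  a_3 = 0;  x_4 = (x_3 − 0)/3 = -1/4
Digits: (1, 1, 2, 0).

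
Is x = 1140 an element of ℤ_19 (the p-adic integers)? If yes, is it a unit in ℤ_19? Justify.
x ∈ ℤ_19 but not a unit; v_19(x) = 1 > 0

ℤ_19 = {x ∈ ℚ_19 : v_19(x) ≥ 0} and ℤ_19^× = {x ∈ ℤ_19 : v_19(x) = 0}. Here v_19(1140) = v_19(num) − v_19(den) = 1; compare against these criteria.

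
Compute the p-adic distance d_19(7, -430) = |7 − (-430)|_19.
d_19(7, -430) = 1/19

Step 1 — x − y = 7 − (-430) = 437. Step 2 — v_19(437) = 1 (factor: 437 = (19^1 · 23); the sign does not affect v_p). Step 3 — |x − y|_19 = 19^{-1} = 1/19.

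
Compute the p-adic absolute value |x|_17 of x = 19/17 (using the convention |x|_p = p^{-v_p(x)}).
|19/17|_17 = 17

Step 1 — compute v_17(x) by factoring powers of 17 out of the numerator and denominator: v_17(19/17) = -1. Step 2 — apply |x|_p = p^{-v_p(x)} = 17^{1} = 17.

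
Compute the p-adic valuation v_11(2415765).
v_11(2415765) = 5

v_11(n) is the largest exponent k such that 11^k divides n. Factor out: 2415765 = 11^5 · 15. (Sign doesn't affect v_p.) So v_11(2415765) = 5.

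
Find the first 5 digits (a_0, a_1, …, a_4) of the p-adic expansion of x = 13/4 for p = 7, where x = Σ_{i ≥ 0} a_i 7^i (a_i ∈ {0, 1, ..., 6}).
(a_0, …, a_4) = (5, 5, 1, 5, 1)

v_7(13/4) = 0 (numerator and denominator both coprime to 7), so x ∈ ℤ_7^×. Compute digits iteratively via a_i = x_i mod 7, x_{i+1} = (x_i − a_i)/7, with x_0 = x:
  x_0 = 13/4;  a_0 = 5;  x_1 = (x_0 − 5)/7 = -1/4
  x_1 = -1/4;  a_1 = 5;  x_2 = (x_1 − 5)/7 = -3/4
  x_2 = -3/4;  a_2 = 1;  x_3 = (x_2 − 1)/7 = -1/4
  x_3 = -1/4;  a_3 = 5;  x_4 = (x_3 − 5)/7 = -3/4
  x_4 = -3/4;  a_4 = 1;  x_5 = (x_4 − 1)/7 = -1/4
Digits: (5, 5, 1, 5, 1).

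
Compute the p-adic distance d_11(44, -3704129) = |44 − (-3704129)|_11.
d_11(44, -3704129) = 1/161051

Step 1 — x − y = 44 − (-3704129) = 3704173. Step 2 — v_11(3704173) = 5 (factor: 3704173 = (11^5 · 23); the sign does not affect v_p). Step 3 — |x − y|_11 = 11^{-5} = 1/161051.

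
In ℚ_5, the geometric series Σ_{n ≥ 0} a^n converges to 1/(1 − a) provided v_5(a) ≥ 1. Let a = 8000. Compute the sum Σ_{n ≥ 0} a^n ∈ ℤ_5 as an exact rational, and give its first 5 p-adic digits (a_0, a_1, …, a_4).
Σ a^n = 1/(1 − a) = -1/7999;  first 5 digits = (1, 0, 0, 4, 2)

v_5(a) = 3 ≥ 1, so the series converges in ℤ_5 to 1/(1 − a) = 1/(1 − 8000) = -1/7999. Expand this rational in ℤ_5: compute digits iteratively via d_i = x_i mod 5, x_{i+1} = (x_i − d_i)/5. The first 5 digits are (1, 0, 0, 4, 2).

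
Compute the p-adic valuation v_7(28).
v_7(28) = 1

v_7(n) is the largest exponent k such that 7^k divides n. Factor out: 28 = 7^1 · 4. (Sign doesn't affect v_p.) So v_7(28) = 1.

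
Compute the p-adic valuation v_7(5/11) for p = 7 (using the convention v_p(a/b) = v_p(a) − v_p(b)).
v_7(5/11) = 0

Factor powers of 7 from the numerator and denominator of the reduced fraction: 5 = 7^0 · 5 and 11 = 7^0 · 11. Apply v_p(a/b) = v_p(a) − v_p(b): v_7(5/11) = 0 − 0 = 0.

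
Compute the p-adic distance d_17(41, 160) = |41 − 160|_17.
d_17(41, 160) = 1/17

Step 1 — x − y = 41 − 160 = -119. Step 2 — v_17(-119) = 1 (factor: -119 = −(17^1 · 7); the sign does not affect v_p). Step 3 — |x − y|_17 = 17^{-1} = 1/17.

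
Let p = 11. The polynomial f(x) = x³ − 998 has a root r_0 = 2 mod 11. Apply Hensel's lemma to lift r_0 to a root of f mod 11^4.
r_3 = 508 (mod 14641)

Hensel: r_{i+1} = r_i − f(r_i)/f′(r_i) mod 11^{i+2}, where f′(x) = 3x². Iterate:
  r_0 = 2 (mod 11)
  r_1 = 24 (mod 121)
  r_2 = 508 (mod 1331)
  r_3 = 508 (mod 14641)
Final: r = 508 with f(r) ≡ 0 mod 11^4.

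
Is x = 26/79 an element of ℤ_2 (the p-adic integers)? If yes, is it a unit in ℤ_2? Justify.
x ∈ ℤ_2 but not a unit; v_2(x) = 1 > 0

ℤ_2 = {x ∈ ℚ_2 : v_2(x) ≥ 0} and ℤ_2^× = {x ∈ ℤ_2 : v_2(x) = 0}. Here v_2(26/79) = v_2(num) − v_2(den) = 1; compare against these criteria.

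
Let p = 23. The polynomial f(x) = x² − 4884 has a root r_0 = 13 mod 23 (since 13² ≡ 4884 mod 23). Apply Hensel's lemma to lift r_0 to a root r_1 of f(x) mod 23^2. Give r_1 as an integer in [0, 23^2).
r_1 = 174 (mod 529)

Hensel's recurrence: r_{i+1} = r_i − f(r_i)·(f′(r_i))^{-1} mod 23^{i+2}, with f′(x) = 2x. Iterate:
  r_0 = 13 (mod 23)
  r_1 = 174 (mod 529)
Final: r_1 = 174, and one checks f(r_1) ≡ 0 mod 23^2.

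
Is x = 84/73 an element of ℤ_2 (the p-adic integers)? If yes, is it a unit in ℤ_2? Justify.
x ∈ ℤ_2 but not a unit; v_2(x) = 2 > 0

ℤ_2 = {x ∈ ℚ_2 : v_2(x) ≥ 0} and ℤ_2^× = {x ∈ ℤ_2 : v_2(x) = 0}. Here v_2(84/73) = v_2(num) − v_2(den) = 2; compare against these criteria.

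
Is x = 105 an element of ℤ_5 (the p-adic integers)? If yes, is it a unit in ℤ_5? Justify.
x ∈ ℤ_5 but not a unit; v_5(x) = 1 > 0

ℤ_5 = {x ∈ ℚ_5 : v_5(x) ≥ 0} and ℤ_5^× = {x ∈ ℤ_5 : v_5(x) = 0}. Here v_5(105) = v_5(num) − v_5(den) = 1; compare against these criteria.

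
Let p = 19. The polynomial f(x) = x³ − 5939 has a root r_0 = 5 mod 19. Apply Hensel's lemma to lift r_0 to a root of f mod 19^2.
r_1 = 328 (mod 361)

Hensel: r_{i+1} = r_i − f(r_i)/f′(r_i) mod 19^{i+2}, where f′(x) = 3x². Iterate:
  r_0 = 5 (mod 19)
  r_1 = 328 (mod 361)
Final: r = 328 with f(r) ≡ 0 mod 19^2.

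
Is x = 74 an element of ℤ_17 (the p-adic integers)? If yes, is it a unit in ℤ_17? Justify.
x ∈ ℤ_17^× (unit); v_17(x) = 0

ℤ_17 = {x ∈ ℚ_17 : v_17(x) ≥ 0} and ℤ_17^× = {x ∈ ℤ_17 : v_17(x) = 0}. Here v_17(74) = v_17(num) − v_17(den) = 0; compare against these criteria.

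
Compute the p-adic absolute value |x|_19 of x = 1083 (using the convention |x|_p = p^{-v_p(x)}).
|1083|_19 = 1/361

Step 1 — compute v_19(x) by factoring powers of 19 out of the numerator and denominator: v_19(1083) = 2. Step 2 — apply |x|_p = p^{-v_p(x)} = 19^{-2} = 1/361.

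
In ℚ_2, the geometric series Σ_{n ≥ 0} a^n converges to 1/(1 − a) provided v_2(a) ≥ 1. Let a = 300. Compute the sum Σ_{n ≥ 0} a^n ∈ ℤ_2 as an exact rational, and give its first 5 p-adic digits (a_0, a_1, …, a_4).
Σ a^n = 1/(1 − a) = -1/299;  first 5 digits = (1, 0, 1, 1, 1)

v_2(a) = 2 ≥ 1, so the series converges in ℤ_2 to 1/(1 − a) = 1/(1 − 300) = -1/299. Expand this rational in ℤ_2: compute digits iteratively via d_i = x_i mod 2, x_{i+1} = (x_i − d_i)/2. The first 5 digits are (1, 0, 1, 1, 1).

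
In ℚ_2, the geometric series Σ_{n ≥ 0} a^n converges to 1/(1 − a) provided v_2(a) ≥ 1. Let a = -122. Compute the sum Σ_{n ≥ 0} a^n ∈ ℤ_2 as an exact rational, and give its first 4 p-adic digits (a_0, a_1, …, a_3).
Σ a^n = 1/(1 − a) = 1/123;  first 4 digits = (1, 1, 0, 0)

v_2(a) = 1 ≥ 1, so the series converges in ℤ_2 to 1/(1 − a) = 1/(1 − (-122)) = 1/123. Expand this rational in ℤ_2: compute digits iteratively via d_i = x_i mod 2, x_{i+1} = (x_i − d_i)/2. The first 4 digits are (1, 1, 0, 0).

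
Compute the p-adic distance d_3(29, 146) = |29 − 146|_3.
d_3(29, 146) = 1/9

Step 1 — x − y = 29 − 146 = -117. Step 2 — v_3(-117) = 2 (factor: -117 = −(3^2 · 13); the sign does not affect v_p). Step 3 — |x − y|_3 = 3^{-2} = 1/9.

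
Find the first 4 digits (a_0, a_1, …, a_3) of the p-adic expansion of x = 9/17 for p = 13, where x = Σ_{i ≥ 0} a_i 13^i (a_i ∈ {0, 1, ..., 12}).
(a_0, …, a_3) = (12, 6, 1, 6)

v_13(9/17) = 0 (numerator and denominator both coprime to 13), so x ∈ ℤ_13^×. Compute digits iteratively via a_i = x_i mod 13, x_{i+1} = (x_i − a_i)/13, with x_0 = x:
  x_0 = 9/17;  a_0 = 12;  x_1 = (x_0 − 12)/13 = -15/17
  x_1 = -15/17;  a_1 = 6;  x_2 = (x_1 − 6)/13 = -9/17
  x_2 = -9/17;  a_2 = 1;  x_3 = (x_2 − 1)/13 = -2/17
  x_3 = -2/17;  a_3 = 6;  x_4 = (x_3 − 6)/13 = -8/17
Digits: (12, 6, 1, 6).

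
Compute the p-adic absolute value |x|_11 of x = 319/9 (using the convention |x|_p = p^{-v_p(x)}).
|319/9|_11 = 1/11

Step 1 — compute v_11(x) by factoring powers of 11 out of the numerator and denominator: v_11(319/9) = 1. Step 2 — apply |x|_p = p^{-v_p(x)} = 11^{-1} = 1/11.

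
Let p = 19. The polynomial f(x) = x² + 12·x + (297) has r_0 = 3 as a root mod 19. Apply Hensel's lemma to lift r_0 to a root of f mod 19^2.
r_1 = 345 (mod 361)

Hensel: r_{i+1} = r_i − f(r_i)·(f′(r_i))^{-1} mod 19^{i+2}, f′(x) = 2x + 12. Iterate:
  r_0 = 3 (mod 19)
  r_1 = 345 (mod 361)
Final: r = 345 satisfies f(r) ≡ 0 mod 19^2.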